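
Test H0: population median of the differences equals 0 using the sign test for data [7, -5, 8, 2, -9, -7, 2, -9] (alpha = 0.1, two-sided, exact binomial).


Step 1: Discard zero differences. Original n = 8; n_eff = number of nonzero differences = 8.
Nonzero differences (with sign): +7, -5, +8, +2, -9, -7, +2, -9
Step 2: Count signs: positive = 4, negative = 4.
Step 3: Under H0: P(positive) = 0.5, so the number of positives S ~ Bin(8, 0.5).
Step 4: Two-sided exact p-value = sum of Bin(8,0.5) probabilities at or below the observed probability = 1.000000.
Step 5: alpha = 0.1. fail to reject H0.

n_eff = 8, pos = 4, neg = 4, p = 1.000000, fail to reject H0.


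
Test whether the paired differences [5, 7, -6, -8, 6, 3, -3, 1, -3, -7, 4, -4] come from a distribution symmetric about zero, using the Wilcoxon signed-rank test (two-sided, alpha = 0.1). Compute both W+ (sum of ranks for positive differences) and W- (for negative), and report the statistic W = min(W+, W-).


Step 1: Drop any zero differences (none here) and take |d_i|.
|d| = [5, 7, 6, 8, 6, 3, 3, 1, 3, 7, 4, 4]
Step 2: Midrank |d_i| (ties get averaged ranks).
ranks: |5|->7, |7|->10.5, |6|->8.5, |8|->12, |6|->8.5, |3|->3, |3|->3, |1|->1, |3|->3, |7|->10.5, |4|->5.5, |4|->5.5
Step 3: Attach original signs; sum ranks with positive sign and with negative sign.
W+ = 7 + 10.5 + 8.5 + 3 + 1 + 5.5 = 35.5
W- = 8.5 + 12 + 3 + 3 + 10.5 + 5.5 = 42.5
(Check: W+ + W- = 78 should equal n(n+1)/2 = 78.)
Step 4: Test statistic W = min(W+, W-) = 35.5.
Step 5: Ties in |d|, so use the tie-corrected normal approximation.
        E[W] = n(n+1)/4 = 12*13/4 = 39.
        Tie groups: |d|=3 (t=3), |d|=4 (t=2), |d|=6 (t=2), |d|=7 (t=2); sum(t^3 - t) = 42.
        Var[W] = n(n+1)(2n+1)/24 - sum(t^3-t)/48 = 3900/24 - 42/48 = 161.625.
        z = (W - E[W]) / sqrt(Var[W]) = (35.5 - 39) / 12.7132 = -0.2753.
        Two-sided p = 2*Phi(z) = 0.783082.
Step 6: alpha = 0.1. fail to reject H0.

W+ = 35.5, W- = 42.5, W = min = 35.5, p = 0.783082, fail to reject H0.


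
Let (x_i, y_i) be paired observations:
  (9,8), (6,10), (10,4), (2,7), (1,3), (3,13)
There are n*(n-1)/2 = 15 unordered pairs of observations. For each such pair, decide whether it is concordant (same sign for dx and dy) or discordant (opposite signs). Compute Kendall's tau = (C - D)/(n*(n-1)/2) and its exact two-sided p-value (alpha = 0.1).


Step 1: Enumerate the 15 unordered pairs (i,j) with i<j and classify each by sign(x_j-x_i) * sign(y_j-y_i).
  (1,2):dx=-3,dy=+2->D; (1,3):dx=+1,dy=-4->D; (1,4):dx=-7,dy=-1->C; (1,5):dx=-8,dy=-5->C
  (1,6):dx=-6,dy=+5->D; (2,3):dx=+4,dy=-6->D; (2,4):dx=-4,dy=-3->C; (2,5):dx=-5,dy=-7->C
  (2,6):dx=-3,dy=+3->D; (3,4):dx=-8,dy=+3->D; (3,5):dx=-9,dy=-1->C; (3,6):dx=-7,dy=+9->D
  (4,5):dx=-1,dy=-4->C; (4,6):dx=+1,dy=+6->C; (5,6):dx=+2,dy=+10->C
Step 2: C = 8, D = 7, total pairs = 15.
Step 3: tau = (C - D)/(n(n-1)/2) = (8 - 7)/15 = 0.066667.
Step 4: Exact two-sided p-value (enumerate n! = 720 permutations of y under H0): p = 1.000000.
Step 5: alpha = 0.1. fail to reject H0.

tau_b = 0.0667 (C=8, D=7), p = 1.000000, fail to reject H0.


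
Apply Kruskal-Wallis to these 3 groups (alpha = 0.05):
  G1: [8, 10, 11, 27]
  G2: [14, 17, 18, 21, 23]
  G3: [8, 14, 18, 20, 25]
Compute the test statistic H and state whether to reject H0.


Step 1: Combine all N = 14 observations and assign midranks.
sorted (value, group, rank): (8,G1,1.5), (8,G3,1.5), (10,G1,3), (11,G1,4), (14,G2,5.5), (14,G3,5.5), (17,G2,7), (18,G2,8.5), (18,G3,8.5), (20,G3,10), (21,G2,11), (23,G2,12), (25,G3,13), (27,G1,14)
Step 2: Sum ranks within each group.
R_1 = 22.5 (n_1 = 4)
R_2 = 44 (n_2 = 5)
R_3 = 38.5 (n_3 = 5)
Step 3: H = 12/(N(N+1)) * sum(R_i^2/n_i) - 3(N+1)
     = 12/(14*15) * (22.5^2/4 + 44^2/5 + 38.5^2/5) - 3*15
     = 0.057143 * 810.212 - 45
     = 1.297857.
Step 4: Ties present; correction factor C = 1 - 18/(14^3 - 14) = 0.993407. Corrected H = 1.297857 / 0.993407 = 1.306471.
Step 5: Under H0, H ~ chi^2(2); p-value = 0.520359.
Step 6: alpha = 0.05. fail to reject H0.

H = 1.3065, df = 2, p = 0.520359, fail to reject H0.


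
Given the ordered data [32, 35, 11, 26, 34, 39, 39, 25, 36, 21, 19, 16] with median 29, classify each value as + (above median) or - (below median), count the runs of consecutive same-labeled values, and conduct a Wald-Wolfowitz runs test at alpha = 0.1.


Step 1: Compute median = 29; label A = above, B = below.
Labels in order: AABBAAABABBB  (n_A = 6, n_B = 6)
Step 2: Count runs R = 6.
Step 3: Under H0 (random ordering), E[R] = 2*n_A*n_B/(n_A+n_B) + 1 = 2*6*6/12 + 1 = 7.0000.
        Var[R] = 2*n_A*n_B*(2*n_A*n_B - n_A - n_B) / ((n_A+n_B)^2 * (n_A+n_B-1)) = 4320/1584 = 2.7273.
        SD[R] = 1.6514.
Step 4: Continuity-corrected z = (R + 0.5 - E[R]) / SD[R] = (6 + 0.5 - 7.0000) / 1.6514 = -0.3028.
Step 5: Two-sided p-value via normal approximation = 2*(1 - Phi(|z|)) = 0.762069.
Step 6: alpha = 0.1. fail to reject H0.

R = 6, z = -0.3028, p = 0.762069, fail to reject H0.


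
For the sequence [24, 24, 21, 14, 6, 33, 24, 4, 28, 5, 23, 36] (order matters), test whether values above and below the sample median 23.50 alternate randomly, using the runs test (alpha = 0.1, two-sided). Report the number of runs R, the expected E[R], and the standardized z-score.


Step 1: Compute median = 23.50; label A = above, B = below.
Labels in order: AABBBAABABBA  (n_A = 6, n_B = 6)
Step 2: Count runs R = 7.
Step 3: Under H0 (random ordering), E[R] = 2*n_A*n_B/(n_A+n_B) + 1 = 2*6*6/12 + 1 = 7.0000.
        Var[R] = 2*n_A*n_B*(2*n_A*n_B - n_A - n_B) / ((n_A+n_B)^2 * (n_A+n_B-1)) = 4320/1584 = 2.7273.
        SD[R] = 1.6514.
Step 4: R = E[R], so z = 0 with no continuity correction.
Step 5: Two-sided p-value via normal approximation = 2*(1 - Phi(|z|)) = 1.000000.
Step 6: alpha = 0.1. fail to reject H0.

R = 7, z = 0.0000, p = 1.000000, fail to reject H0.


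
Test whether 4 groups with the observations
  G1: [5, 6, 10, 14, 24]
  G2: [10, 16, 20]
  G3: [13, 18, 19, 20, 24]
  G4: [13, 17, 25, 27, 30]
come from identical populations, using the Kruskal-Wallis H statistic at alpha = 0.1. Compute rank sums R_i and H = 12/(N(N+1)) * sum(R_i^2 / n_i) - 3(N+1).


Step 1: Combine all N = 18 observations and assign midranks.
sorted (value, group, rank): (5,G1,1), (6,G1,2), (10,G1,3.5), (10,G2,3.5), (13,G3,5.5), (13,G4,5.5), (14,G1,7), (16,G2,8), (17,G4,9), (18,G3,10), (19,G3,11), (20,G2,12.5), (20,G3,12.5), (24,G1,14.5), (24,G3,14.5), (25,G4,16), (27,G4,17), (30,G4,18)
Step 2: Sum ranks within each group.
R_1 = 28 (n_1 = 5)
R_2 = 24 (n_2 = 3)
R_3 = 53.5 (n_3 = 5)
R_4 = 65.5 (n_4 = 5)
Step 3: H = 12/(N(N+1)) * sum(R_i^2/n_i) - 3(N+1)
     = 12/(18*19) * (28^2/5 + 24^2/3 + 53.5^2/5 + 65.5^2/5) - 3*19
     = 0.035088 * 1779.3 - 57
     = 5.431579.
Step 4: Ties present; correction factor C = 1 - 24/(18^3 - 18) = 0.995872. Corrected H = 5.431579 / 0.995872 = 5.454093.
Step 5: Under H0, H ~ chi^2(3); p-value = 0.141410.
Step 6: alpha = 0.1. fail to reject H0.

H = 5.4541, df = 3, p = 0.141410, fail to reject H0.


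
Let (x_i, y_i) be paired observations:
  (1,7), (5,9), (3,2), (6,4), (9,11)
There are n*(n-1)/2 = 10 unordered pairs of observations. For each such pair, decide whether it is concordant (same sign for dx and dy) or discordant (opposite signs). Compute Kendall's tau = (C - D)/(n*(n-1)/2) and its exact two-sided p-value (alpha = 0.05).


Step 1: Enumerate the 10 unordered pairs (i,j) with i<j and classify each by sign(x_j-x_i) * sign(y_j-y_i).
  (1,2):dx=+4,dy=+2->C; (1,3):dx=+2,dy=-5->D; (1,4):dx=+5,dy=-3->D; (1,5):dx=+8,dy=+4->C
  (2,3):dx=-2,dy=-7->C; (2,4):dx=+1,dy=-5->D; (2,5):dx=+4,dy=+2->C; (3,4):dx=+3,dy=+2->C
  (3,5):dx=+6,dy=+9->C; (4,5):dx=+3,dy=+7->C
Step 2: C = 7, D = 3, total pairs = 10.
Step 3: tau = (C - D)/(n(n-1)/2) = (7 - 3)/10 = 0.400000.
Step 4: Exact two-sided p-value (enumerate n! = 120 permutations of y under H0): p = 0.483333.
Step 5: alpha = 0.05. fail to reject H0.

tau_b = 0.4000 (C=7, D=3), p = 0.483333, fail to reject H0.


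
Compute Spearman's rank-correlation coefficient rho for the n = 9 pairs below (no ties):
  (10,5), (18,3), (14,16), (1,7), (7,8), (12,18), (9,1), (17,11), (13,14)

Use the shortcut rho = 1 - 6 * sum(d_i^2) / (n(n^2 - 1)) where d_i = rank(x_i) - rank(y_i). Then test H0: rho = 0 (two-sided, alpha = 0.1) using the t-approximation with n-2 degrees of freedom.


Step 1: Rank x and y separately (midranks; no ties here).
rank(x): 10->4, 18->9, 14->7, 1->1, 7->2, 12->5, 9->3, 17->8, 13->6
rank(y): 5->3, 3->2, 16->8, 7->4, 8->5, 18->9, 1->1, 11->6, 14->7
Step 2: d_i = R_x(i) - R_y(i); compute d_i^2.
  (4-3)^2=1, (9-2)^2=49, (7-8)^2=1, (1-4)^2=9, (2-5)^2=9, (5-9)^2=16, (3-1)^2=4, (8-6)^2=4, (6-7)^2=1
sum(d^2) = 94.
Step 3: rho = 1 - 6*94 / (9*(9^2 - 1)) = 1 - 564/720 = 0.216667.
Step 4: Under H0, t = rho * sqrt((n-2)/(1-rho^2)) = 0.5872 ~ t(7).
Step 5: Two-sided p-value from the t-distribution with 7 df = 0.575515.
Step 6: alpha = 0.1. fail to reject H0.

rho = 0.2167, p = 0.575515, fail to reject H0 at alpha = 0.1.


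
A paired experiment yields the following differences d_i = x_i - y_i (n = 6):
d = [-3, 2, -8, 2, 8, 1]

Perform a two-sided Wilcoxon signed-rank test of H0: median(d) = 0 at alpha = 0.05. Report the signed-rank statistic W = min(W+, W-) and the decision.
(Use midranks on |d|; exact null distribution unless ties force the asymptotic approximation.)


Step 1: Drop any zero differences (none here) and take |d_i|.
|d| = [3, 2, 8, 2, 8, 1]
Step 2: Midrank |d_i| (ties get averaged ranks).
ranks: |3|->4, |2|->2.5, |8|->5.5, |2|->2.5, |8|->5.5, |1|->1
Step 3: Attach original signs; sum ranks with positive sign and with negative sign.
W+ = 2.5 + 2.5 + 5.5 + 1 = 11.5
W- = 4 + 5.5 = 9.5
(Check: W+ + W- = 21 should equal n(n+1)/2 = 21.)
Step 4: Test statistic W = min(W+, W-) = 9.5.
Step 5: Ties in |d|, so use the tie-corrected normal approximation.
        E[W] = n(n+1)/4 = 6*7/4 = 10.5.
        Tie groups: |d|=2 (t=2), |d|=8 (t=2); sum(t^3 - t) = 12.
        Var[W] = n(n+1)(2n+1)/24 - sum(t^3-t)/48 = 546/24 - 12/48 = 22.5.
        z = (W - E[W]) / sqrt(Var[W]) = (9.5 - 10.5) / 4.7434 = -0.2108.
        Two-sided p = 2*Phi(z) = 0.833029.
Step 6: alpha = 0.05. fail to reject H0.

W+ = 11.5, W- = 9.5, W = min = 9.5, p = 0.833029, fail to reject H0.


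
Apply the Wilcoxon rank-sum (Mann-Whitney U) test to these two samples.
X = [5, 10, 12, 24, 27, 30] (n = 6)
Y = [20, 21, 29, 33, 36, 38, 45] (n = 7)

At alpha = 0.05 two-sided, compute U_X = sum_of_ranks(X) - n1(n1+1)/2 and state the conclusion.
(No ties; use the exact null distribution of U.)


Step 1: Combine and sort all 13 observations; assign midranks.
sorted (value, group): (5,X), (10,X), (12,X), (20,Y), (21,Y), (24,X), (27,X), (29,Y), (30,X), (33,Y), (36,Y), (38,Y), (45,Y)
ranks: 5->1, 10->2, 12->3, 20->4, 21->5, 24->6, 27->7, 29->8, 30->9, 33->10, 36->11, 38->12, 45->13
Step 2: Rank sum for X: R1 = 1 + 2 + 3 + 6 + 7 + 9 = 28.
Step 3: U_X = R1 - n1(n1+1)/2 = 28 - 6*7/2 = 28 - 21 = 7.
       U_Y = n1*n2 - U_X = 42 - 7 = 35.
Step 4: No ties, so the exact null distribution of U (based on enumerating the C(13,6) = 1716 equally likely rank assignments) gives the two-sided p-value.
Step 5: p-value = 0.051282; compare to alpha = 0.05. fail to reject H0.

U_X = 7, p = 0.051282, fail to reject H0 at alpha = 0.05.


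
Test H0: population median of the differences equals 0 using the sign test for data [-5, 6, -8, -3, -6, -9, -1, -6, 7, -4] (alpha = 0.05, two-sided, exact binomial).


Step 1: Discard zero differences. Original n = 10; n_eff = number of nonzero differences = 10.
Nonzero differences (with sign): -5, +6, -8, -3, -6, -9, -1, -6, +7, -4
Step 2: Count signs: positive = 2, negative = 8.
Step 3: Under H0: P(positive) = 0.5, so the number of positives S ~ Bin(10, 0.5).
Step 4: Two-sided exact p-value = sum of Bin(10,0.5) probabilities at or below the observed probability = 0.109375.
Step 5: alpha = 0.05. fail to reject H0.

n_eff = 10, pos = 2, neg = 8, p = 0.109375, fail to reject H0.


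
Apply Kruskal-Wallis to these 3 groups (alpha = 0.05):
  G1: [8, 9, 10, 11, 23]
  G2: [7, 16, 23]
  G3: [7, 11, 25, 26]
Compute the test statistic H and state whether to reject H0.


Step 1: Combine all N = 12 observations and assign midranks.
sorted (value, group, rank): (7,G2,1.5), (7,G3,1.5), (8,G1,3), (9,G1,4), (10,G1,5), (11,G1,6.5), (11,G3,6.5), (16,G2,8), (23,G1,9.5), (23,G2,9.5), (25,G3,11), (26,G3,12)
Step 2: Sum ranks within each group.
R_1 = 28 (n_1 = 5)
R_2 = 19 (n_2 = 3)
R_3 = 31 (n_3 = 4)
Step 3: H = 12/(N(N+1)) * sum(R_i^2/n_i) - 3(N+1)
     = 12/(12*13) * (28^2/5 + 19^2/3 + 31^2/4) - 3*13
     = 0.076923 * 517.383 - 39
     = 0.798718.
Step 4: Ties present; correction factor C = 1 - 18/(12^3 - 12) = 0.989510. Corrected H = 0.798718 / 0.989510 = 0.807185.
Step 5: Under H0, H ~ chi^2(2); p-value = 0.667916.
Step 6: alpha = 0.05. fail to reject H0.

H = 0.8072, df = 2, p = 0.667916, fail to reject H0.


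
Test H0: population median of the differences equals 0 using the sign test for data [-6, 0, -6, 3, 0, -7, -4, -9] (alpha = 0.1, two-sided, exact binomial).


Step 1: Discard zero differences. Original n = 8; n_eff = number of nonzero differences = 6.
Nonzero differences (with sign): -6, -6, +3, -7, -4, -9
Step 2: Count signs: positive = 1, negative = 5.
Step 3: Under H0: P(positive) = 0.5, so the number of positives S ~ Bin(6, 0.5).
Step 4: Two-sided exact p-value = sum of Bin(6,0.5) probabilities at or below the observed probability = 0.218750.
Step 5: alpha = 0.1. fail to reject H0.

n_eff = 6, pos = 1, neg = 5, p = 0.218750, fail to reject H0.


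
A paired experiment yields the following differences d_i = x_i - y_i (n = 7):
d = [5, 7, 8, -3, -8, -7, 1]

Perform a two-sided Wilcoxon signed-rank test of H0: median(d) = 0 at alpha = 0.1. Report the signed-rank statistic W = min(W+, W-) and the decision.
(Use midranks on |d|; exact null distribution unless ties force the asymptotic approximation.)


Step 1: Drop any zero differences (none here) and take |d_i|.
|d| = [5, 7, 8, 3, 8, 7, 1]
Step 2: Midrank |d_i| (ties get averaged ranks).
ranks: |5|->3, |7|->4.5, |8|->6.5, |3|->2, |8|->6.5, |7|->4.5, |1|->1
Step 3: Attach original signs; sum ranks with positive sign and with negative sign.
W+ = 3 + 4.5 + 6.5 + 1 = 15
W- = 2 + 6.5 + 4.5 = 13
(Check: W+ + W- = 28 should equal n(n+1)/2 = 28.)
Step 4: Test statistic W = min(W+, W-) = 13.
Step 5: Ties in |d|, so use the tie-corrected normal approximation.
        E[W] = n(n+1)/4 = 7*8/4 = 14.
        Tie groups: |d|=7 (t=2), |d|=8 (t=2); sum(t^3 - t) = 12.
        Var[W] = n(n+1)(2n+1)/24 - sum(t^3-t)/48 = 840/24 - 12/48 = 34.75.
        z = (W - E[W]) / sqrt(Var[W]) = (13 - 14) / 5.8949 = -0.1696.
        Two-sided p = 2*Phi(z) = 0.865295.
Step 6: alpha = 0.1. fail to reject H0.

W+ = 15, W- = 13, W = min = 13, p = 0.865295, fail to reject H0.


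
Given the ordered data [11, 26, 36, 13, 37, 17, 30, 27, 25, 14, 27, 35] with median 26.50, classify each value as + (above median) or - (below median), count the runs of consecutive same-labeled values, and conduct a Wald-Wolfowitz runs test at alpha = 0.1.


Step 1: Compute median = 26.50; label A = above, B = below.
Labels in order: BBABABAABBAA  (n_A = 6, n_B = 6)
Step 2: Count runs R = 8.
Step 3: Under H0 (random ordering), E[R] = 2*n_A*n_B/(n_A+n_B) + 1 = 2*6*6/12 + 1 = 7.0000.
        Var[R] = 2*n_A*n_B*(2*n_A*n_B - n_A - n_B) / ((n_A+n_B)^2 * (n_A+n_B-1)) = 4320/1584 = 2.7273.
        SD[R] = 1.6514.
Step 4: Continuity-corrected z = (R - 0.5 - E[R]) / SD[R] = (8 - 0.5 - 7.0000) / 1.6514 = 0.3028.
Step 5: Two-sided p-value via normal approximation = 2*(1 - Phi(|z|)) = 0.762069.
Step 6: alpha = 0.1. fail to reject H0.

R = 8, z = 0.3028, p = 0.762069, fail to reject H0.


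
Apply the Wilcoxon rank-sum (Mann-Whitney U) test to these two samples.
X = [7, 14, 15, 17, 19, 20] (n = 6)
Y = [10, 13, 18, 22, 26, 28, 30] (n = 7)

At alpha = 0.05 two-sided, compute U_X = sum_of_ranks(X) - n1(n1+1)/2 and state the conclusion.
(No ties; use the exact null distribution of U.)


Step 1: Combine and sort all 13 observations; assign midranks.
sorted (value, group): (7,X), (10,Y), (13,Y), (14,X), (15,X), (17,X), (18,Y), (19,X), (20,X), (22,Y), (26,Y), (28,Y), (30,Y)
ranks: 7->1, 10->2, 13->3, 14->4, 15->5, 17->6, 18->7, 19->8, 20->9, 22->10, 26->11, 28->12, 30->13
Step 2: Rank sum for X: R1 = 1 + 4 + 5 + 6 + 8 + 9 = 33.
Step 3: U_X = R1 - n1(n1+1)/2 = 33 - 6*7/2 = 33 - 21 = 12.
       U_Y = n1*n2 - U_X = 42 - 12 = 30.
Step 4: No ties, so the exact null distribution of U (based on enumerating the C(13,6) = 1716 equally likely rank assignments) gives the two-sided p-value.
Step 5: p-value = 0.234266; compare to alpha = 0.05. fail to reject H0.

U_X = 12, p = 0.234266, fail to reject H0 at alpha = 0.05.


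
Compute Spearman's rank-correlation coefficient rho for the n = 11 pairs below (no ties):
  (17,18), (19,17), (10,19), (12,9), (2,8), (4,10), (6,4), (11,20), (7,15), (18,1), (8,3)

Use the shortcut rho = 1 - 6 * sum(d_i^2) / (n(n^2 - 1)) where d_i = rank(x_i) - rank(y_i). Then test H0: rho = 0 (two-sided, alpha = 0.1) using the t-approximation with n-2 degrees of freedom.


Step 1: Rank x and y separately (midranks; no ties here).
rank(x): 17->9, 19->11, 10->6, 12->8, 2->1, 4->2, 6->3, 11->7, 7->4, 18->10, 8->5
rank(y): 18->9, 17->8, 19->10, 9->5, 8->4, 10->6, 4->3, 20->11, 15->7, 1->1, 3->2
Step 2: d_i = R_x(i) - R_y(i); compute d_i^2.
  (9-9)^2=0, (11-8)^2=9, (6-10)^2=16, (8-5)^2=9, (1-4)^2=9, (2-6)^2=16, (3-3)^2=0, (7-11)^2=16, (4-7)^2=9, (10-1)^2=81, (5-2)^2=9
sum(d^2) = 174.
Step 3: rho = 1 - 6*174 / (11*(11^2 - 1)) = 1 - 1044/1320 = 0.209091.
Step 4: Under H0, t = rho * sqrt((n-2)/(1-rho^2)) = 0.6415 ~ t(9).
Step 5: Two-sided p-value from the t-distribution with 9 df = 0.537221.
Step 6: alpha = 0.1. fail to reject H0.

rho = 0.2091, p = 0.537221, fail to reject H0 at alpha = 0.1.


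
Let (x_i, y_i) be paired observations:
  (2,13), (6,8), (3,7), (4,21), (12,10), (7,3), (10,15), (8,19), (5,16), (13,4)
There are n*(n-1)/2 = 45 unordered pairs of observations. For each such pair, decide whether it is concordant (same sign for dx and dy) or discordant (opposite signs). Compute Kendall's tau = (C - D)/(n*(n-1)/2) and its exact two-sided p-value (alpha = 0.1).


Step 1: Enumerate the 45 unordered pairs (i,j) with i<j and classify each by sign(x_j-x_i) * sign(y_j-y_i).
  (1,2):dx=+4,dy=-5->D; (1,3):dx=+1,dy=-6->D; (1,4):dx=+2,dy=+8->C; (1,5):dx=+10,dy=-3->D
  (1,6):dx=+5,dy=-10->D; (1,7):dx=+8,dy=+2->C; (1,8):dx=+6,dy=+6->C; (1,9):dx=+3,dy=+3->C
  (1,10):dx=+11,dy=-9->D; (2,3):dx=-3,dy=-1->C; (2,4):dx=-2,dy=+13->D; (2,5):dx=+6,dy=+2->C
  (2,6):dx=+1,dy=-5->D; (2,7):dx=+4,dy=+7->C; (2,8):dx=+2,dy=+11->C; (2,9):dx=-1,dy=+8->D
  (2,10):dx=+7,dy=-4->D; (3,4):dx=+1,dy=+14->C; (3,5):dx=+9,dy=+3->C; (3,6):dx=+4,dy=-4->D
  (3,7):dx=+7,dy=+8->C; (3,8):dx=+5,dy=+12->C; (3,9):dx=+2,dy=+9->C; (3,10):dx=+10,dy=-3->D
  (4,5):dx=+8,dy=-11->D; (4,6):dx=+3,dy=-18->D; (4,7):dx=+6,dy=-6->D; (4,8):dx=+4,dy=-2->D
  (4,9):dx=+1,dy=-5->D; (4,10):dx=+9,dy=-17->D; (5,6):dx=-5,dy=-7->C; (5,7):dx=-2,dy=+5->D
  (5,8):dx=-4,dy=+9->D; (5,9):dx=-7,dy=+6->D; (5,10):dx=+1,dy=-6->D; (6,7):dx=+3,dy=+12->C
  (6,8):dx=+1,dy=+16->C; (6,9):dx=-2,dy=+13->D; (6,10):dx=+6,dy=+1->C; (7,8):dx=-2,dy=+4->D
  (7,9):dx=-5,dy=+1->D; (7,10):dx=+3,dy=-11->D; (8,9):dx=-3,dy=-3->C; (8,10):dx=+5,dy=-15->D
  (9,10):dx=+8,dy=-12->D
Step 2: C = 18, D = 27, total pairs = 45.
Step 3: tau = (C - D)/(n(n-1)/2) = (18 - 27)/45 = -0.200000.
Step 4: Exact two-sided p-value (enumerate n! = 3628800 permutations of y under H0): p = 0.484313.
Step 5: alpha = 0.1. fail to reject H0.

tau_b = -0.2000 (C=18, D=27), p = 0.484313, fail to reject H0.


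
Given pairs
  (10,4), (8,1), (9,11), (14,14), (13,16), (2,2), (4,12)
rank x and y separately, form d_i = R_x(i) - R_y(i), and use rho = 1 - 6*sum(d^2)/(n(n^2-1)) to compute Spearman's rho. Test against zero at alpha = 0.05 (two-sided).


Step 1: Rank x and y separately (midranks; no ties here).
rank(x): 10->5, 8->3, 9->4, 14->7, 13->6, 2->1, 4->2
rank(y): 4->3, 1->1, 11->4, 14->6, 16->7, 2->2, 12->5
Step 2: d_i = R_x(i) - R_y(i); compute d_i^2.
  (5-3)^2=4, (3-1)^2=4, (4-4)^2=0, (7-6)^2=1, (6-7)^2=1, (1-2)^2=1, (2-5)^2=9
sum(d^2) = 20.
Step 3: rho = 1 - 6*20 / (7*(7^2 - 1)) = 1 - 120/336 = 0.642857.
Step 4: Under H0, t = rho * sqrt((n-2)/(1-rho^2)) = 1.8766 ~ t(5).
Step 5: Two-sided p-value from the t-distribution with 5 df = 0.119392.
Step 6: alpha = 0.05. fail to reject H0.

rho = 0.6429, p = 0.119392, fail to reject H0 at alpha = 0.05.


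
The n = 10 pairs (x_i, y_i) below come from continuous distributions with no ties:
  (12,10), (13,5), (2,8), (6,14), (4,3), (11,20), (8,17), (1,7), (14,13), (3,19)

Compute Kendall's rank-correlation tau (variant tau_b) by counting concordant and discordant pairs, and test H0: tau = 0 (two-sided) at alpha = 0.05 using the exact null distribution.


Step 1: Enumerate the 45 unordered pairs (i,j) with i<j and classify each by sign(x_j-x_i) * sign(y_j-y_i).
  (1,2):dx=+1,dy=-5->D; (1,3):dx=-10,dy=-2->C; (1,4):dx=-6,dy=+4->D; (1,5):dx=-8,dy=-7->C
  (1,6):dx=-1,dy=+10->D; (1,7):dx=-4,dy=+7->D; (1,8):dx=-11,dy=-3->C; (1,9):dx=+2,dy=+3->C
  (1,10):dx=-9,dy=+9->D; (2,3):dx=-11,dy=+3->D; (2,4):dx=-7,dy=+9->D; (2,5):dx=-9,dy=-2->C
  (2,6):dx=-2,dy=+15->D; (2,7):dx=-5,dy=+12->D; (2,8):dx=-12,dy=+2->D; (2,9):dx=+1,dy=+8->C
  (2,10):dx=-10,dy=+14->D; (3,4):dx=+4,dy=+6->C; (3,5):dx=+2,dy=-5->D; (3,6):dx=+9,dy=+12->C
  (3,7):dx=+6,dy=+9->C; (3,8):dx=-1,dy=-1->C; (3,9):dx=+12,dy=+5->C; (3,10):dx=+1,dy=+11->C
  (4,5):dx=-2,dy=-11->C; (4,6):dx=+5,dy=+6->C; (4,7):dx=+2,dy=+3->C; (4,8):dx=-5,dy=-7->C
  (4,9):dx=+8,dy=-1->D; (4,10):dx=-3,dy=+5->D; (5,6):dx=+7,dy=+17->C; (5,7):dx=+4,dy=+14->C
  (5,8):dx=-3,dy=+4->D; (5,9):dx=+10,dy=+10->C; (5,10):dx=-1,dy=+16->D; (6,7):dx=-3,dy=-3->C
  (6,8):dx=-10,dy=-13->C; (6,9):dx=+3,dy=-7->D; (6,10):dx=-8,dy=-1->C; (7,8):dx=-7,dy=-10->C
  (7,9):dx=+6,dy=-4->D; (7,10):dx=-5,dy=+2->D; (8,9):dx=+13,dy=+6->C; (8,10):dx=+2,dy=+12->C
  (9,10):dx=-11,dy=+6->D
Step 2: C = 25, D = 20, total pairs = 45.
Step 3: tau = (C - D)/(n(n-1)/2) = (25 - 20)/45 = 0.111111.
Step 4: Exact two-sided p-value (enumerate n! = 3628800 permutations of y under H0): p = 0.727490.
Step 5: alpha = 0.05. fail to reject H0.

tau_b = 0.1111 (C=25, D=20), p = 0.727490, fail to reject H0.


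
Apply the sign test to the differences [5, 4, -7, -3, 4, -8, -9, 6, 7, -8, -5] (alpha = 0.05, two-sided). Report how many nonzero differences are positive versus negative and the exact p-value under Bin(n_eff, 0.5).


Step 1: Discard zero differences. Original n = 11; n_eff = number of nonzero differences = 11.
Nonzero differences (with sign): +5, +4, -7, -3, +4, -8, -9, +6, +7, -8, -5
Step 2: Count signs: positive = 5, negative = 6.
Step 3: Under H0: P(positive) = 0.5, so the number of positives S ~ Bin(11, 0.5).
Step 4: Two-sided exact p-value = sum of Bin(11,0.5) probabilities at or below the observed probability = 1.000000.
Step 5: alpha = 0.05. fail to reject H0.

n_eff = 11, pos = 5, neg = 6, p = 1.000000, fail to reject H0.


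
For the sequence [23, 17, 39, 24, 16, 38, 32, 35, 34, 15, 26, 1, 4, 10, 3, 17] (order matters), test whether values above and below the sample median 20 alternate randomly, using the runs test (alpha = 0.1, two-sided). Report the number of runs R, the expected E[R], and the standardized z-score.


Step 1: Compute median = 20; label A = above, B = below.
Labels in order: ABAABAAAABABBBBB  (n_A = 8, n_B = 8)
Step 2: Count runs R = 8.
Step 3: Under H0 (random ordering), E[R] = 2*n_A*n_B/(n_A+n_B) + 1 = 2*8*8/16 + 1 = 9.0000.
        Var[R] = 2*n_A*n_B*(2*n_A*n_B - n_A - n_B) / ((n_A+n_B)^2 * (n_A+n_B-1)) = 14336/3840 = 3.7333.
        SD[R] = 1.9322.
Step 4: Continuity-corrected z = (R + 0.5 - E[R]) / SD[R] = (8 + 0.5 - 9.0000) / 1.9322 = -0.2588.
Step 5: Two-sided p-value via normal approximation = 2*(1 - Phi(|z|)) = 0.795809.
Step 6: alpha = 0.1. fail to reject H0.

R = 8, z = -0.2588, p = 0.795809, fail to reject H0.


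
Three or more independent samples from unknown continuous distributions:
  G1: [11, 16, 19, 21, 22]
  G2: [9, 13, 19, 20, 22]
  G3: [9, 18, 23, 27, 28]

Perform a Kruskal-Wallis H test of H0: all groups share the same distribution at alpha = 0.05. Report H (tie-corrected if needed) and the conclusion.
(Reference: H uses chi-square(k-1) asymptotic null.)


Step 1: Combine all N = 15 observations and assign midranks.
sorted (value, group, rank): (9,G2,1.5), (9,G3,1.5), (11,G1,3), (13,G2,4), (16,G1,5), (18,G3,6), (19,G1,7.5), (19,G2,7.5), (20,G2,9), (21,G1,10), (22,G1,11.5), (22,G2,11.5), (23,G3,13), (27,G3,14), (28,G3,15)
Step 2: Sum ranks within each group.
R_1 = 37 (n_1 = 5)
R_2 = 33.5 (n_2 = 5)
R_3 = 49.5 (n_3 = 5)
Step 3: H = 12/(N(N+1)) * sum(R_i^2/n_i) - 3(N+1)
     = 12/(15*16) * (37^2/5 + 33.5^2/5 + 49.5^2/5) - 3*16
     = 0.050000 * 988.3 - 48
     = 1.415000.
Step 4: Ties present; correction factor C = 1 - 18/(15^3 - 15) = 0.994643. Corrected H = 1.415000 / 0.994643 = 1.422621.
Step 5: Under H0, H ~ chi^2(2); p-value = 0.491000.
Step 6: alpha = 0.05. fail to reject H0.

H = 1.4226, df = 2, p = 0.491000, fail to reject H0.


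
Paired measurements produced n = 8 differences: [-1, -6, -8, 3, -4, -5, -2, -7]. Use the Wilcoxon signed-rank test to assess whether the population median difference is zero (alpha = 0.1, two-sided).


Step 1: Drop any zero differences (none here) and take |d_i|.
|d| = [1, 6, 8, 3, 4, 5, 2, 7]
Step 2: Midrank |d_i| (ties get averaged ranks).
ranks: |1|->1, |6|->6, |8|->8, |3|->3, |4|->4, |5|->5, |2|->2, |7|->7
Step 3: Attach original signs; sum ranks with positive sign and with negative sign.
W+ = 3 = 3
W- = 1 + 6 + 8 + 4 + 5 + 2 + 7 = 33
(Check: W+ + W- = 36 should equal n(n+1)/2 = 36.)
Step 4: Test statistic W = min(W+, W-) = 3.
Step 5: No ties, so the exact null distribution over the 2^8 = 256 sign assignments gives the two-sided p-value = 0.039062.
Step 6: alpha = 0.1. reject H0.

W+ = 3, W- = 33, W = min = 3, p = 0.039062, reject H0.


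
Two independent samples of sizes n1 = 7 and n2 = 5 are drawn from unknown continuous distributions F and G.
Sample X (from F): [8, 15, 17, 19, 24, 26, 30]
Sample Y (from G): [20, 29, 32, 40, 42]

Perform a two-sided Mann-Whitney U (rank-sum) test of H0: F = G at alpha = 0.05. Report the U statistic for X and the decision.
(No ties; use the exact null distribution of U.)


Step 1: Combine and sort all 12 observations; assign midranks.
sorted (value, group): (8,X), (15,X), (17,X), (19,X), (20,Y), (24,X), (26,X), (29,Y), (30,X), (32,Y), (40,Y), (42,Y)
ranks: 8->1, 15->2, 17->3, 19->4, 20->5, 24->6, 26->7, 29->8, 30->9, 32->10, 40->11, 42->12
Step 2: Rank sum for X: R1 = 1 + 2 + 3 + 4 + 6 + 7 + 9 = 32.
Step 3: U_X = R1 - n1(n1+1)/2 = 32 - 7*8/2 = 32 - 28 = 4.
       U_Y = n1*n2 - U_X = 35 - 4 = 31.
Step 4: No ties, so the exact null distribution of U (based on enumerating the C(12,7) = 792 equally likely rank assignments) gives the two-sided p-value.
Step 5: p-value = 0.030303; compare to alpha = 0.05. reject H0.

U_X = 4, p = 0.030303, reject H0 at alpha = 0.05.


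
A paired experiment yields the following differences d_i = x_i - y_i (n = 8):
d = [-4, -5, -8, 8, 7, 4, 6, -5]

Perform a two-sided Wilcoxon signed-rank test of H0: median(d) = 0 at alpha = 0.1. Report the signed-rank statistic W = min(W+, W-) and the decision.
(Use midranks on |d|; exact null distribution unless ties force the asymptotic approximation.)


Step 1: Drop any zero differences (none here) and take |d_i|.
|d| = [4, 5, 8, 8, 7, 4, 6, 5]
Step 2: Midrank |d_i| (ties get averaged ranks).
ranks: |4|->1.5, |5|->3.5, |8|->7.5, |8|->7.5, |7|->6, |4|->1.5, |6|->5, |5|->3.5
Step 3: Attach original signs; sum ranks with positive sign and with negative sign.
W+ = 7.5 + 6 + 1.5 + 5 = 20
W- = 1.5 + 3.5 + 7.5 + 3.5 = 16
(Check: W+ + W- = 36 should equal n(n+1)/2 = 36.)
Step 4: Test statistic W = min(W+, W-) = 16.
Step 5: Ties in |d|, so use the tie-corrected normal approximation.
        E[W] = n(n+1)/4 = 8*9/4 = 18.
        Tie groups: |d|=4 (t=2), |d|=5 (t=2), |d|=8 (t=2); sum(t^3 - t) = 18.
        Var[W] = n(n+1)(2n+1)/24 - sum(t^3-t)/48 = 1224/24 - 18/48 = 50.625.
        z = (W - E[W]) / sqrt(Var[W]) = (16 - 18) / 7.1151 = -0.2811.
        Two-sided p = 2*Phi(z) = 0.778640.
Step 6: alpha = 0.1. fail to reject H0.

W+ = 20, W- = 16, W = min = 16, p = 0.778640, fail to reject H0.


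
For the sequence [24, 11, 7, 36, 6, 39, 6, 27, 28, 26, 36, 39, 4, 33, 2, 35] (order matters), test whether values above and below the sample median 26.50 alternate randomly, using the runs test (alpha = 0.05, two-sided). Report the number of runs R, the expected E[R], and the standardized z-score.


Step 1: Compute median = 26.50; label A = above, B = below.
Labels in order: BBBABABAABAABABA  (n_A = 8, n_B = 8)
Step 2: Count runs R = 12.
Step 3: Under H0 (random ordering), E[R] = 2*n_A*n_B/(n_A+n_B) + 1 = 2*8*8/16 + 1 = 9.0000.
        Var[R] = 2*n_A*n_B*(2*n_A*n_B - n_A - n_B) / ((n_A+n_B)^2 * (n_A+n_B-1)) = 14336/3840 = 3.7333.
        SD[R] = 1.9322.
Step 4: Continuity-corrected z = (R - 0.5 - E[R]) / SD[R] = (12 - 0.5 - 9.0000) / 1.9322 = 1.2939.
Step 5: Two-sided p-value via normal approximation = 2*(1 - Phi(|z|)) = 0.195709.
Step 6: alpha = 0.05. fail to reject H0.

R = 12, z = 1.2939, p = 0.195709, fail to reject H0.


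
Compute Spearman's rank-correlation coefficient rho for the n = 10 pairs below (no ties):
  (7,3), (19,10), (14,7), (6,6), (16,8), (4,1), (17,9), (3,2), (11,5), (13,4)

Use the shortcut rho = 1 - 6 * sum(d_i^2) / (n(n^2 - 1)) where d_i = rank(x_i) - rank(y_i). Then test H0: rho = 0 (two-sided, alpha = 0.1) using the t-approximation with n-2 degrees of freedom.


Step 1: Rank x and y separately (midranks; no ties here).
rank(x): 7->4, 19->10, 14->7, 6->3, 16->8, 4->2, 17->9, 3->1, 11->5, 13->6
rank(y): 3->3, 10->10, 7->7, 6->6, 8->8, 1->1, 9->9, 2->2, 5->5, 4->4
Step 2: d_i = R_x(i) - R_y(i); compute d_i^2.
  (4-3)^2=1, (10-10)^2=0, (7-7)^2=0, (3-6)^2=9, (8-8)^2=0, (2-1)^2=1, (9-9)^2=0, (1-2)^2=1, (5-5)^2=0, (6-4)^2=4
sum(d^2) = 16.
Step 3: rho = 1 - 6*16 / (10*(10^2 - 1)) = 1 - 96/990 = 0.903030.
Step 4: Under H0, t = rho * sqrt((n-2)/(1-rho^2)) = 5.9457 ~ t(8).
Step 5: Two-sided p-value from the t-distribution with 8 df = 0.000344.
Step 6: alpha = 0.1. reject H0.

rho = 0.9030, p = 0.000344, reject H0 at alpha = 0.1.


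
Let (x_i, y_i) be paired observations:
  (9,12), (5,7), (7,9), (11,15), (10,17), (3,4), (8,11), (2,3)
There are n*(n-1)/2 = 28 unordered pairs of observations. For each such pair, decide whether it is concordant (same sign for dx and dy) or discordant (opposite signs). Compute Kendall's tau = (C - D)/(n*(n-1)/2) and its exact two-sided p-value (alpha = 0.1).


Step 1: Enumerate the 28 unordered pairs (i,j) with i<j and classify each by sign(x_j-x_i) * sign(y_j-y_i).
  (1,2):dx=-4,dy=-5->C; (1,3):dx=-2,dy=-3->C; (1,4):dx=+2,dy=+3->C; (1,5):dx=+1,dy=+5->C
  (1,6):dx=-6,dy=-8->C; (1,7):dx=-1,dy=-1->C; (1,8):dx=-7,dy=-9->C; (2,3):dx=+2,dy=+2->C
  (2,4):dx=+6,dy=+8->C; (2,5):dx=+5,dy=+10->C; (2,6):dx=-2,dy=-3->C; (2,7):dx=+3,dy=+4->C
  (2,8):dx=-3,dy=-4->C; (3,4):dx=+4,dy=+6->C; (3,5):dx=+3,dy=+8->C; (3,6):dx=-4,dy=-5->C
  (3,7):dx=+1,dy=+2->C; (3,8):dx=-5,dy=-6->C; (4,5):dx=-1,dy=+2->D; (4,6):dx=-8,dy=-11->C
  (4,7):dx=-3,dy=-4->C; (4,8):dx=-9,dy=-12->C; (5,6):dx=-7,dy=-13->C; (5,7):dx=-2,dy=-6->C
  (5,8):dx=-8,dy=-14->C; (6,7):dx=+5,dy=+7->C; (6,8):dx=-1,dy=-1->C; (7,8):dx=-6,dy=-8->C
Step 2: C = 27, D = 1, total pairs = 28.
Step 3: tau = (C - D)/(n(n-1)/2) = (27 - 1)/28 = 0.928571.
Step 4: Exact two-sided p-value (enumerate n! = 40320 permutations of y under H0): p = 0.000397.
Step 5: alpha = 0.1. reject H0.

tau_b = 0.9286 (C=27, D=1), p = 0.000397, reject H0.


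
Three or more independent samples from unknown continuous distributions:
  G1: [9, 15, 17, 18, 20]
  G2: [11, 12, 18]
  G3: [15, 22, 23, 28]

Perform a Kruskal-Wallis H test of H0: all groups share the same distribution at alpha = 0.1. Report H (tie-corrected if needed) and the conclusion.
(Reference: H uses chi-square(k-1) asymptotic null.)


Step 1: Combine all N = 12 observations and assign midranks.
sorted (value, group, rank): (9,G1,1), (11,G2,2), (12,G2,3), (15,G1,4.5), (15,G3,4.5), (17,G1,6), (18,G1,7.5), (18,G2,7.5), (20,G1,9), (22,G3,10), (23,G3,11), (28,G3,12)
Step 2: Sum ranks within each group.
R_1 = 28 (n_1 = 5)
R_2 = 12.5 (n_2 = 3)
R_3 = 37.5 (n_3 = 4)
Step 3: H = 12/(N(N+1)) * sum(R_i^2/n_i) - 3(N+1)
     = 12/(12*13) * (28^2/5 + 12.5^2/3 + 37.5^2/4) - 3*13
     = 0.076923 * 560.446 - 39
     = 4.111218.
Step 4: Ties present; correction factor C = 1 - 12/(12^3 - 12) = 0.993007. Corrected H = 4.111218 / 0.993007 = 4.140170.
Step 5: Under H0, H ~ chi^2(2); p-value = 0.126175.
Step 6: alpha = 0.1. fail to reject H0.

H = 4.1402, df = 2, p = 0.126175, fail to reject H0.


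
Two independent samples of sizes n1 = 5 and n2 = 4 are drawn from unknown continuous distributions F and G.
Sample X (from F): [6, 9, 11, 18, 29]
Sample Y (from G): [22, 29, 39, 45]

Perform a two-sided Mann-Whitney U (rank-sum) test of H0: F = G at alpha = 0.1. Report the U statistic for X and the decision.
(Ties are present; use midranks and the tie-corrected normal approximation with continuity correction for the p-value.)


Step 1: Combine and sort all 9 observations; assign midranks.
sorted (value, group): (6,X), (9,X), (11,X), (18,X), (22,Y), (29,X), (29,Y), (39,Y), (45,Y)
ranks: 6->1, 9->2, 11->3, 18->4, 22->5, 29->6.5, 29->6.5, 39->8, 45->9
Step 2: Rank sum for X: R1 = 1 + 2 + 3 + 4 + 6.5 = 16.5.
Step 3: U_X = R1 - n1(n1+1)/2 = 16.5 - 5*6/2 = 16.5 - 15 = 1.5.
       U_Y = n1*n2 - U_X = 20 - 1.5 = 18.5.
Step 4: Ties are present, so use the tie-corrected normal approximation (with continuity correction) for the p-value.
Step 5: p-value = 0.049090; compare to alpha = 0.1. reject H0.

U_X = 1.5, p = 0.049090, reject H0 at alpha = 0.1.


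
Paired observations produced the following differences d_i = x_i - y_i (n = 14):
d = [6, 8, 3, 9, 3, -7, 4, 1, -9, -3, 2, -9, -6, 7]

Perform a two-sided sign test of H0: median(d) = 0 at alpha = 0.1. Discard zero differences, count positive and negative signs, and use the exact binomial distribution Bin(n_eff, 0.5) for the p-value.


Step 1: Discard zero differences. Original n = 14; n_eff = number of nonzero differences = 14.
Nonzero differences (with sign): +6, +8, +3, +9, +3, -7, +4, +1, -9, -3, +2, -9, -6, +7
Step 2: Count signs: positive = 9, negative = 5.
Step 3: Under H0: P(positive) = 0.5, so the number of positives S ~ Bin(14, 0.5).
Step 4: Two-sided exact p-value = sum of Bin(14,0.5) probabilities at or below the observed probability = 0.423950.
Step 5: alpha = 0.1. fail to reject H0.

n_eff = 14, pos = 9, neg = 5, p = 0.423950, fail to reject H0.


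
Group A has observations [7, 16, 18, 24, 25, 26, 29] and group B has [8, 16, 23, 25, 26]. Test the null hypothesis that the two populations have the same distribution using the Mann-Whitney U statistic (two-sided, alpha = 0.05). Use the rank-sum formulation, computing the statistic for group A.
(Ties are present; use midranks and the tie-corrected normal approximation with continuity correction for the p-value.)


Step 1: Combine and sort all 12 observations; assign midranks.
sorted (value, group): (7,X), (8,Y), (16,X), (16,Y), (18,X), (23,Y), (24,X), (25,X), (25,Y), (26,X), (26,Y), (29,X)
ranks: 7->1, 8->2, 16->3.5, 16->3.5, 18->5, 23->6, 24->7, 25->8.5, 25->8.5, 26->10.5, 26->10.5, 29->12
Step 2: Rank sum for X: R1 = 1 + 3.5 + 5 + 7 + 8.5 + 10.5 + 12 = 47.5.
Step 3: U_X = R1 - n1(n1+1)/2 = 47.5 - 7*8/2 = 47.5 - 28 = 19.5.
       U_Y = n1*n2 - U_X = 35 - 19.5 = 15.5.
Step 4: Ties are present, so use the tie-corrected normal approximation (with continuity correction) for the p-value.
Step 5: p-value = 0.806544; compare to alpha = 0.05. fail to reject H0.

U_X = 19.5, p = 0.806544, fail to reject H0 at alpha = 0.05.


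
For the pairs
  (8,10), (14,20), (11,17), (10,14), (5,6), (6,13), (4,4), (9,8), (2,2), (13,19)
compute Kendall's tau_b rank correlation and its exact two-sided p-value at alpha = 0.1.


Step 1: Enumerate the 45 unordered pairs (i,j) with i<j and classify each by sign(x_j-x_i) * sign(y_j-y_i).
  (1,2):dx=+6,dy=+10->C; (1,3):dx=+3,dy=+7->C; (1,4):dx=+2,dy=+4->C; (1,5):dx=-3,dy=-4->C
  (1,6):dx=-2,dy=+3->D; (1,7):dx=-4,dy=-6->C; (1,8):dx=+1,dy=-2->D; (1,9):dx=-6,dy=-8->C
  (1,10):dx=+5,dy=+9->C; (2,3):dx=-3,dy=-3->C; (2,4):dx=-4,dy=-6->C; (2,5):dx=-9,dy=-14->C
  (2,6):dx=-8,dy=-7->C; (2,7):dx=-10,dy=-16->C; (2,8):dx=-5,dy=-12->C; (2,9):dx=-12,dy=-18->C
  (2,10):dx=-1,dy=-1->C; (3,4):dx=-1,dy=-3->C; (3,5):dx=-6,dy=-11->C; (3,6):dx=-5,dy=-4->C
  (3,7):dx=-7,dy=-13->C; (3,8):dx=-2,dy=-9->C; (3,9):dx=-9,dy=-15->C; (3,10):dx=+2,dy=+2->C
  (4,5):dx=-5,dy=-8->C; (4,6):dx=-4,dy=-1->C; (4,7):dx=-6,dy=-10->C; (4,8):dx=-1,dy=-6->C
  (4,9):dx=-8,dy=-12->C; (4,10):dx=+3,dy=+5->C; (5,6):dx=+1,dy=+7->C; (5,7):dx=-1,dy=-2->C
  (5,8):dx=+4,dy=+2->C; (5,9):dx=-3,dy=-4->C; (5,10):dx=+8,dy=+13->C; (6,7):dx=-2,dy=-9->C
  (6,8):dx=+3,dy=-5->D; (6,9):dx=-4,dy=-11->C; (6,10):dx=+7,dy=+6->C; (7,8):dx=+5,dy=+4->C
  (7,9):dx=-2,dy=-2->C; (7,10):dx=+9,dy=+15->C; (8,9):dx=-7,dy=-6->C; (8,10):dx=+4,dy=+11->C
  (9,10):dx=+11,dy=+17->C
Step 2: C = 42, D = 3, total pairs = 45.
Step 3: tau = (C - D)/(n(n-1)/2) = (42 - 3)/45 = 0.866667.
Step 4: Exact two-sided p-value (enumerate n! = 3628800 permutations of y under H0): p = 0.000115.
Step 5: alpha = 0.1. reject H0.

tau_b = 0.8667 (C=42, D=3), p = 0.000115, reject H0.


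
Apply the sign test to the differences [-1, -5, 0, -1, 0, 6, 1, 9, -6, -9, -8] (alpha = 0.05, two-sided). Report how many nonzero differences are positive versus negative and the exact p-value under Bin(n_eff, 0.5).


Step 1: Discard zero differences. Original n = 11; n_eff = number of nonzero differences = 9.
Nonzero differences (with sign): -1, -5, -1, +6, +1, +9, -6, -9, -8
Step 2: Count signs: positive = 3, negative = 6.
Step 3: Under H0: P(positive) = 0.5, so the number of positives S ~ Bin(9, 0.5).
Step 4: Two-sided exact p-value = sum of Bin(9,0.5) probabilities at or below the observed probability = 0.507812.
Step 5: alpha = 0.05. fail to reject H0.

n_eff = 9, pos = 3, neg = 6, p = 0.507812, fail to reject H0.


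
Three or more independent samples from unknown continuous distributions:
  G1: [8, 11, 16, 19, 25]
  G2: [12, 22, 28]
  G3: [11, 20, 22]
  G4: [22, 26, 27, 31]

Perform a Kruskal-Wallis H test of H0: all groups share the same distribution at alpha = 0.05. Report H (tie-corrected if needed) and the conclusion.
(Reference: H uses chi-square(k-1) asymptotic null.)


Step 1: Combine all N = 15 observations and assign midranks.
sorted (value, group, rank): (8,G1,1), (11,G1,2.5), (11,G3,2.5), (12,G2,4), (16,G1,5), (19,G1,6), (20,G3,7), (22,G2,9), (22,G3,9), (22,G4,9), (25,G1,11), (26,G4,12), (27,G4,13), (28,G2,14), (31,G4,15)
Step 2: Sum ranks within each group.
R_1 = 25.5 (n_1 = 5)
R_2 = 27 (n_2 = 3)
R_3 = 18.5 (n_3 = 3)
R_4 = 49 (n_4 = 4)
Step 3: H = 12/(N(N+1)) * sum(R_i^2/n_i) - 3(N+1)
     = 12/(15*16) * (25.5^2/5 + 27^2/3 + 18.5^2/3 + 49^2/4) - 3*16
     = 0.050000 * 1087.38 - 48
     = 6.369167.
Step 4: Ties present; correction factor C = 1 - 30/(15^3 - 15) = 0.991071. Corrected H = 6.369167 / 0.991071 = 6.426547.
Step 5: Under H0, H ~ chi^2(3); p-value = 0.092605.
Step 6: alpha = 0.05. fail to reject H0.

H = 6.4265, df = 3, p = 0.092605, fail to reject H0.


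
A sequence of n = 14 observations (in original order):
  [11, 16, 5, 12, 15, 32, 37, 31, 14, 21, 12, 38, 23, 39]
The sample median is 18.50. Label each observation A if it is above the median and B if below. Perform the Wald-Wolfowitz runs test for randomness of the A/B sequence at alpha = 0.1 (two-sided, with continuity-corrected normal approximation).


Step 1: Compute median = 18.50; label A = above, B = below.
Labels in order: BBBBBAAABABAAA  (n_A = 7, n_B = 7)
Step 2: Count runs R = 6.
Step 3: Under H0 (random ordering), E[R] = 2*n_A*n_B/(n_A+n_B) + 1 = 2*7*7/14 + 1 = 8.0000.
        Var[R] = 2*n_A*n_B*(2*n_A*n_B - n_A - n_B) / ((n_A+n_B)^2 * (n_A+n_B-1)) = 8232/2548 = 3.2308.
        SD[R] = 1.7974.
Step 4: Continuity-corrected z = (R + 0.5 - E[R]) / SD[R] = (6 + 0.5 - 8.0000) / 1.7974 = -0.8345.
Step 5: Two-sided p-value via normal approximation = 2*(1 - Phi(|z|)) = 0.403986.
Step 6: alpha = 0.1. fail to reject H0.

R = 6, z = -0.8345, p = 0.403986, fail to reject H0.
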